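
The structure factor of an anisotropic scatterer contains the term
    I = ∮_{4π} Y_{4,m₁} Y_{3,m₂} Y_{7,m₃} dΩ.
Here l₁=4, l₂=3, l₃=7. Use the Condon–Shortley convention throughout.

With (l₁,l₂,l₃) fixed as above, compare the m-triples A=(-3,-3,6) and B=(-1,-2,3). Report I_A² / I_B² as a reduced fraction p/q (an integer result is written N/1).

Shared (l₁,l₂,l₃)=(4,3,7): N and (l;000)² cancel in I_A²/I_B².
A: Δ = 0!·8!·6!/15! = 1/45045; Racah Σ t=0..0: t=0:+1/3628800 = 1/3628800; ⇒ 3j(4 3 7; -3 -3 6)² = 4/105, sgn -1
B: Δ = 0!·8!·6!/15! = 1/45045; Racah Σ t=0..0: t=0:+1/86400 = 1/86400; ⇒ 3j(4 3 7; -1 -2 3)² = 16/715, sgn +1
I_A²/I_B² = (4/105)/(16/715) = 143/84

143/84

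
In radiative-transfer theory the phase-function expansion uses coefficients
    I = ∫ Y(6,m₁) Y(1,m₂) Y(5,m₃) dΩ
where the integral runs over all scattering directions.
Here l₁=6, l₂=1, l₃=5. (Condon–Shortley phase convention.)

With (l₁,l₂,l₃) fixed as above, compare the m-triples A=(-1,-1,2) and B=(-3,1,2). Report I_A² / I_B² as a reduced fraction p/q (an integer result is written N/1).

Same 6,1,5: normalisation and zero-m 3j drop out of the ratio.
A: Δ: 2! 10! 0! / 13! → 1/858; sum: t=0:+1/60480 = 1/60480; 3j²(6 1 5; -1 -1 2) = Δ·Π!·Σ² = 5/429  (sign -1)
B: Δ: 2! 10! 0! / 13! → 1/858; sum: t=2:+1/60480 = 1/60480; 3j²(6 1 5; -3 1 2) = Δ·Π!·Σ² = 6/143  (sign -1)
I_A²/I_B² = (5/429)/(6/143) = 5/18

5/18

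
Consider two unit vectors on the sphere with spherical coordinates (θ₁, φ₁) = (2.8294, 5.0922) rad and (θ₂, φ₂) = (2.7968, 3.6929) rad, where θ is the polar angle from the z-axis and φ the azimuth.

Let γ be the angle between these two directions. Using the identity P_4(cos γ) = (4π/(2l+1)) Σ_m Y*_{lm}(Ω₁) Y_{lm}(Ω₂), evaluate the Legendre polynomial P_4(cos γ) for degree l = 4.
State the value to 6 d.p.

0.291424

Summing Y*_{l m}(θ₁,φ₁)·Y_{l m}(θ₂,φ₂) over m ∈ [−4, 4]; prefactor 4π/(2·4+1) = 1.396263:
  term(m=-4) = (0.000018, -0.000014)   from Y*(Ω₁)=(0.000203, 0.003933), Y(Ω₂)=(-0.003424, -0.004652)
  term(m=-3) = (-0.000773, -0.001367)   from Y*(Ω₁)=(0.031353, -0.014431), Y(Ω₂)=(-0.003777, -0.045332)
  term(m=-2) = (-0.031540, 0.011263)   from Y*(Ω₁)=(-0.122186, -0.116044), Y(Ω₂)=(0.089685, -0.177356)
  term(m=-1) = (0.037957, 0.219157)   from Y*(Ω₁)=(-0.171215, 0.428903), Y(Ω₂)=(0.410264, -0.252274)
  term(m=+0) = (0.197391, 0.000000)   from Y*(Ω₁)=(0.480049, -0.000000), Y(Ω₂)=(0.411190, 0.000000)
  term(m=+1) = (0.037957, -0.219157)   from Y*(Ω₁)=(0.171215, 0.428903), Y(Ω₂)=(-0.410264, -0.252274)
  term(m=+2) = (-0.031540, -0.011263)   from Y*(Ω₁)=(-0.122186, 0.116044), Y(Ω₂)=(0.089685, 0.177356)
  term(m=+3) = (-0.000773, 0.001367)   from Y*(Ω₁)=(-0.031353, -0.014431), Y(Ω₂)=(0.003777, -0.045332)
  term(m=+4) = (0.000018, 0.000014)   from Y*(Ω₁)=(0.000203, -0.003933), Y(Ω₂)=(-0.003424, 0.004652)
Σ over m = (0.208717, -0.000000); ×(4π/9) → (0.291424, -0.000000). Real part: 0.291424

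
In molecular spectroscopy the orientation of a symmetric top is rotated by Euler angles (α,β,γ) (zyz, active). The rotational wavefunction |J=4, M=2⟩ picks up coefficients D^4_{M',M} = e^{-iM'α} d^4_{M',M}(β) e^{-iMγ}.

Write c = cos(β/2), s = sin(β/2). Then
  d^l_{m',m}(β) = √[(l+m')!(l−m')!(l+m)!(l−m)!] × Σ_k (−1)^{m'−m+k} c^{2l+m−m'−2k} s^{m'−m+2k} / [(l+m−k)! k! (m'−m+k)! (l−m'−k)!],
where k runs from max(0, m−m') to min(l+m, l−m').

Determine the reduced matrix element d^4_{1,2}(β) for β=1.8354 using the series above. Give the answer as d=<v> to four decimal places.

d=0.2253

d^4_{1,2}(β=1.8354) via the finite sum:
Half-angle: c=0.607648, s=0.794206. N=√(120·6·720·2)=1018.233765
The bounds max(0,m−m')=1 and min(l+m,l−m')=3 give 3 terms
  k=1: (−1)^0·1018.2338/(240)·0.6076^7·0.7942^1 = +0.103071
  k=2: (−1)^1·1018.2338/(48)·0.6076^5·0.7942^3 = -0.880375
  k=3: (−1)^2·1018.2338/(72)·0.6076^3·0.7942^5 = +1.002625
d^4_{1,2}(1.8354) = +0.103071 -0.880375 +1.002625 = +0.225320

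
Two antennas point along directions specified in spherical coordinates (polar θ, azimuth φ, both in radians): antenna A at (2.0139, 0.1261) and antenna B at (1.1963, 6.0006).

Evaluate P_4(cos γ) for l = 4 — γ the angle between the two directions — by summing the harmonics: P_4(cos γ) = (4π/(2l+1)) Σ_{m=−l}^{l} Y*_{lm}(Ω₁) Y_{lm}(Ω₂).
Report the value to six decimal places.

Addition theorem: P_4(cos γ) = (4π/9) Σ_m Y*_{lm}(Ω₁) Y_{lm}(Ω₂), m = −4…4:
  m=-4: (+0.258079+0.142467i) × (+0.141559+0.300335i) = -0.006255+0.097678i  (running Σ = -0.006255+0.097678i)
  m=-3: (-0.367722-0.146149i) × (+0.244228+0.276758i) = -0.049360-0.137464i  (running Σ = -0.055615-0.039786i)
  m=-2: (+0.075817+0.019537i) × (-0.015493-0.009825i) = -0.000983-0.001048i  (running Σ = -0.056598-0.040834i)
  m=-1: (+0.311451+0.039483i) × (-0.319143-0.092665i) = -0.095738-0.041461i  (running Σ = -0.152336-0.082295i)
  m=0: (-0.140907-0.000000i) × (-0.041010+0.000000i) = +0.005779+0.000000i  (running Σ = -0.146557-0.082295i)
  m=1: (-0.311451+0.039483i) × (+0.319143-0.092665i) = -0.095738+0.041461i  (running Σ = -0.242296-0.040834i)
  m=2: (+0.075817-0.019537i) × (-0.015493+0.009825i) = -0.000983+0.001048i  (running Σ = -0.243279-0.039786i)
  m=3: (+0.367722-0.146149i) × (-0.244228+0.276758i) = -0.049360+0.137464i  (running Σ = -0.292639+0.097678i)
  m=4: (+0.258079-0.142467i) × (+0.141559-0.300335i) = -0.006255-0.097678i  (running Σ = -0.298894+0.000000i)
Total Σ_m = -0.298894+0.000000i. Multiply by 1.396263: -0.417334+0.000000i. P_4(cos γ) = -0.417334

-0.417334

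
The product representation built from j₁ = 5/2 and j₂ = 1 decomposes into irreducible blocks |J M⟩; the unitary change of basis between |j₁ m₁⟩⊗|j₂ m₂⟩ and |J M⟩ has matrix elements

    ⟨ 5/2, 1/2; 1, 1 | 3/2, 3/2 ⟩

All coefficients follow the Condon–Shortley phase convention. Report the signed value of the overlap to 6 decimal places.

√[4·2!3!0!/6! · 3!2!2!0!3!0!] = √(48/5)
  +(−1)^2/∏(2,0,0,0,3,0)! = 1/12  (running 1/12)
⟨..|..⟩ = √(48/5)·(1/12) = +0.258199

+0.258199  (= +√(1/15))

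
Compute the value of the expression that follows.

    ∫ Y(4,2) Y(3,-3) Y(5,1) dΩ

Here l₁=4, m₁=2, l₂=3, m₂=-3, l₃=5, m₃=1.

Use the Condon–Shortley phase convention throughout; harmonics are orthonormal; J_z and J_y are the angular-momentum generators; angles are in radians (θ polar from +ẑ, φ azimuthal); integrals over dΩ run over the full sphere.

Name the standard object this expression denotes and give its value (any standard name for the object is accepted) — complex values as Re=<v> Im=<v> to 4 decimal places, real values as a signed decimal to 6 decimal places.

Gaunt coefficient, +0.143662

This is a Gaunt coefficient — the integral of a triple product of spherical harmonics over the sphere.
Checks pass: Σm=0; 12 even; l₃=5∈[1,7].
(2·4+1)(2·3+1)(2·5+1) = 693
Δ: 2! 6! 4! / 13! → 1/180180
sum: t=0:+1/576 t=1:−1/144 t=2:+1/576 = -1/288
3j²(4 3 5; 0 0 0) = Δ·Π!·Σ² = 20/1001  (sign +1)
sum: t=0:+1/2304 = 1/2304
3j²(4 3 5; 2 -3 1) = Δ·Π!·Σ² = 75/4004  (sign +1)
combine: 4πI² = 693·20/1001·75/4004 = 3375/13013
take √, sign +1: I = 0.14366244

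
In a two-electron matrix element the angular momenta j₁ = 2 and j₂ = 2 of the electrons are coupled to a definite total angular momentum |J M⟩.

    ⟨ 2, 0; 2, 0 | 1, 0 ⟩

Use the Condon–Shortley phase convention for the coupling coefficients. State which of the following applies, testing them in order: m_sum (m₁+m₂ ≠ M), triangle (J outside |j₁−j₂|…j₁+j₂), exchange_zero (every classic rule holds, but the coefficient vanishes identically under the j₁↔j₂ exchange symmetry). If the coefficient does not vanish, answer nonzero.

exchange_zero

m-sum: m₁+m₂ = 0+0 = 0, M = 0  ✓
triangle: |j₁−j₂| = 0 ≤ J = 1 ≤ j₁+j₂ = 4  ✓
exchange: j₁=j₂ and m₁=m₂, and (−1)^(j₁+j₂−J) = (−1)^3 = −1 forces ⟨j₁m₁;j₂m₂|JM⟩ = −⟨j₂m₂;j₁m₁|JM⟩ = −⟨j₁m₁;j₂m₂|JM⟩ ⇒ the coefficient vanishes identically
Racah sum check: Σ_k collapses to 0 ⇒ CG = 0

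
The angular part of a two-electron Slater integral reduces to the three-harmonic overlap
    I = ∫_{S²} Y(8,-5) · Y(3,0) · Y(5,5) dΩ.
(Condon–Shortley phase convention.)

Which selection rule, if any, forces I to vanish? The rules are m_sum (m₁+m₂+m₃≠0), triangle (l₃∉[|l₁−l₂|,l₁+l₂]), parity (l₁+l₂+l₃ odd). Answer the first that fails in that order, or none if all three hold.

none

Σmᵢ = 0  ✓
l₃∈[|l₁−l₂|,l₁+l₂]=[5,11], have l₃=5  ✓
Σlᵢ = 16 ⇒ even  ✓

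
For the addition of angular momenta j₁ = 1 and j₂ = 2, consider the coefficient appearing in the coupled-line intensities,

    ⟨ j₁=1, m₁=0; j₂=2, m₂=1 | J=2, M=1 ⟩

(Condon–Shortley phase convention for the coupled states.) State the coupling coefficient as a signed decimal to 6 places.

triangle: 1!·1!·3!/6! = 6/720
(j±m)!: 1!·1!·3!·1!·3!·1! = 36
prefactor² = (2J+1)·Δ·N² = 3/2
  k=0: +1/(0!·1!·1!·3!·0!·0!) = 1/6
  k=1: −1/(1!·0!·0!·2!·1!·1!) = -1/2
Σ = -1/3  ⇒  CG² = 3/2·(-1/3)² = 1/6
CG = −√(1/6) = -0.408248

-0.408248  (= −√(1/6))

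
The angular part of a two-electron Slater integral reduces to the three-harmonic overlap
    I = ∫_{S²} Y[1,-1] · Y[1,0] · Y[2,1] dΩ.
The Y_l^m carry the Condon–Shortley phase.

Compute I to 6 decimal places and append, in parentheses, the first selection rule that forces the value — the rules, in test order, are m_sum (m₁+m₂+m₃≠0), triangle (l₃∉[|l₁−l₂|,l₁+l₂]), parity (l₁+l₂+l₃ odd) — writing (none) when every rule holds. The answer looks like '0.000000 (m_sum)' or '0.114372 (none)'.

-0.218510 (none)

Rules hold: Σm=0, L=4 even, 0≤2≤2.
N = 3·3·5 = 45
Δ = 0!·2!·2!/5! = 1/30
Racah Σ t=0..0: t=0:+1/1 = 1/1
⇒ 3j(1 1 2; 0 0 0)² = 2/15, sgn +1
Racah Σ t=0..0: t=0:+1/2 = 1/2
⇒ 3j(1 1 2; -1 0 1)² = 1/10, sgn -1
4πI² = N·(3j₀)²·(3jₘ)² = 3/5
I = -1·√(0.6/4π) = -0.21850969
No selection rule forces the value: the integral is nonzero (none).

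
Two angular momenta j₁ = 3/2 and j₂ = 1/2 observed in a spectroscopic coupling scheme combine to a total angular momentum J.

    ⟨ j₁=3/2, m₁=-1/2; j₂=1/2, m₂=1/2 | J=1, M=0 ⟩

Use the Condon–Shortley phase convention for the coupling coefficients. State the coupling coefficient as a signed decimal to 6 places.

−√(1/2) = -0.707107

j₁+j₂−J=1  J+j₁−j₂=2  J−j₁+j₂=0  j₁+j₂+J+1=4
(j₁±m₁, j₂±m₂, J±M) = (1,2,1,0,1,1)
P² = 1/2
sum k=1..1:
  [1] −1/1 = -1
S = -1
C² = P²·S² = 1/2 ; C = -0.707107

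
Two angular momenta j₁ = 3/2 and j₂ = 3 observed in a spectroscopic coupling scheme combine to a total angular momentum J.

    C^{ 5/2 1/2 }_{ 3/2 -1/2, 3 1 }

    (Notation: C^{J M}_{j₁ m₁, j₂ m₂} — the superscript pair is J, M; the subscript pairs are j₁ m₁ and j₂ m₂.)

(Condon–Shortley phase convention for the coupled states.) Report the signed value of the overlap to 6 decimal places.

triangle: 2!·1!·4!/8! = 48/40320
(j±m)!: 1!·2!·4!·2!·3!·2! = 1152
prefactor² = (2J+1)·Δ·N² = 288/35
  k=1: −1/(1!·1!·1!·3!·0!·1!) = -1/6
  k=2: +1/(2!·0!·0!·2!·1!·2!) = 1/8
Σ = -1/24  ⇒  CG² = 288/35·(-1/24)² = 1/70
CG = −√(1/70) = -0.119523

−√(1/70) = -0.119523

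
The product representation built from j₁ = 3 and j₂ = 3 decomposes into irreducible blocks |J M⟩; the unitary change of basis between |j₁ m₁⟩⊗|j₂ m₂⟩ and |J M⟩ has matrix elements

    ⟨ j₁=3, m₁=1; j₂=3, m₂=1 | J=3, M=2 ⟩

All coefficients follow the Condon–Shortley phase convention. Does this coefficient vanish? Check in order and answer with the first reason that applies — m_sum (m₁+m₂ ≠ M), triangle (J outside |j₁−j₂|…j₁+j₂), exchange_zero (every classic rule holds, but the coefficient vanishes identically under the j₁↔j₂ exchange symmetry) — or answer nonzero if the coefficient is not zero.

exchange_zero

m-sum: m₁+m₂ = 1+1 = 2, M = 2  ✓
triangle: |j₁−j₂| = 0 ≤ J = 3 ≤ j₁+j₂ = 6  ✓
exchange: j₁=j₂ and m₁=m₂, and (−1)^(j₁+j₂−J) = (−1)^3 = −1 forces ⟨j₁m₁;j₂m₂|JM⟩ = −⟨j₂m₂;j₁m₁|JM⟩ = −⟨j₁m₁;j₂m₂|JM⟩ ⇒ the coefficient vanishes identically
Racah sum check: Σ_k collapses to 0 ⇒ CG = 0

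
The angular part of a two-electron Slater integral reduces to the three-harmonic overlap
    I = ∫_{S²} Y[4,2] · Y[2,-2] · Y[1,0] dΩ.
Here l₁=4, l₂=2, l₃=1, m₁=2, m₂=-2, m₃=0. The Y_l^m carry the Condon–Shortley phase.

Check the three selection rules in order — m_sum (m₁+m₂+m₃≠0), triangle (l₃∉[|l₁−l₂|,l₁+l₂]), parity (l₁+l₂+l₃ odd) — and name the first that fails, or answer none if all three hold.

triangle

m₁+m₂+m₃ = 2 − 2 + 0 = 0  ✓
triangle: need |l₁−l₂| ≤ l₃ ≤ l₁+l₂ = [2,6]; l₃=1 is outside  ✗
parity: l₁+l₂+l₃ = 7 is odd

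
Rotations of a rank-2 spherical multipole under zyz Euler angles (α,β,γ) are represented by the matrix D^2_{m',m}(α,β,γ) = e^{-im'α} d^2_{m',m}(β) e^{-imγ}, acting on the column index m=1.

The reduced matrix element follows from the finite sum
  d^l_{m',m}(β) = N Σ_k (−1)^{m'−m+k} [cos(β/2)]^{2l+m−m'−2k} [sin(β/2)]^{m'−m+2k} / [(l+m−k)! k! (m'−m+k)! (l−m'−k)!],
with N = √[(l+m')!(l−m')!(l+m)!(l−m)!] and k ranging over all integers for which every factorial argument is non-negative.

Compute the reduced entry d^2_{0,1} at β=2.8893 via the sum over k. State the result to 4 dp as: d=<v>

d^2_{0,1}(β=2.8893) via the finite sum:
Half-angle: c=0.125812, s=0.992054. N=√(2·2·6·1)=4.898979
Admissible k: 1..2 (factorial args all ≥0)
  k=1: (−1)^0·4.8990/(2)·0.1258^3·0.9921^1 = +0.004839
  k=2: (−1)^1·4.8990/(2)·0.1258^1·0.9921^3 = -0.300887
d^2_{0,1}(2.8893) = +0.004839 -0.300887 = -0.296048

d=-0.2960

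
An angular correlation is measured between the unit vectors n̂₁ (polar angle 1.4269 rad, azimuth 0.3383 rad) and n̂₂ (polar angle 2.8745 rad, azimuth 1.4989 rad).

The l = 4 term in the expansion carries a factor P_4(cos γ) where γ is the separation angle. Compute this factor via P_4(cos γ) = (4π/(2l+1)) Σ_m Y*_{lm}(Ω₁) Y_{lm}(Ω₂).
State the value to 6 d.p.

0.370632

Addition theorem: P_4(cos γ) = (4π/9) Σ_m Y*_{lm}(Ω₁) Y_{lm}(Ω₂), m = −4…4:
  [-4]  conj(Y_{4,-4})(Ω₁) = 0.09165 + 0.41451j ; Y_{4,-4}(Ω₂) = 0.00206 + 0.00061j ; Δ = -0.00006 + 0.00091j
  [-3]  conj(Y_{4,-3})(Ω₁) = 0.09181 + 0.14779j ; Y_{4,-3}(Ω₂) = 0.00475 - 0.02168j ; Δ = 0.00364 - 0.00129j
  [-2]  conj(Y_{4,-2})(Ω₁) = -0.21869 - 0.17562j ; Y_{4,-2}(Ω₂) = -0.12713 - 0.01841j ; Δ = 0.02457 + 0.02635j
  [-1]  conj(Y_{4,-1})(Ω₁) = -0.18089 - 0.06364j ; Y_{4,-1}(Ω₂) = -0.03039 + 0.42192j ; Δ = 0.03235 - 0.07439j
  [+0]  conj(Y_{4,0})(Ω₁) = 0.25366 + 0.00000j ; Y_{4,0}(Ω₂) = 0.56950 + 0.00000j ; Δ = 0.14446 + 0.00000j
  [+1]  conj(Y_{4,1})(Ω₁) = 0.18089 - 0.06364j ; Y_{4,1}(Ω₂) = 0.03039 + 0.42192j ; Δ = 0.03235 + 0.07439j
  [+2]  conj(Y_{4,2})(Ω₁) = -0.21869 + 0.17562j ; Y_{4,2}(Ω₂) = -0.12713 + 0.01841j ; Δ = 0.02457 - 0.02635j
  [+3]  conj(Y_{4,3})(Ω₁) = -0.09181 + 0.14779j ; Y_{4,3}(Ω₂) = -0.00475 - 0.02168j ; Δ = 0.00364 + 0.00129j
  [+4]  conj(Y_{4,4})(Ω₁) = 0.09165 - 0.41451j ; Y_{4,4}(Ω₂) = 0.00206 - 0.00061j ; Δ = -0.00006 - 0.00091j
Accumulated sum 0.26545 + 0.00000j; after 4π/(2l+1) scaling, 0.37063 + 0.00000j ⇒ P_4 = 0.370632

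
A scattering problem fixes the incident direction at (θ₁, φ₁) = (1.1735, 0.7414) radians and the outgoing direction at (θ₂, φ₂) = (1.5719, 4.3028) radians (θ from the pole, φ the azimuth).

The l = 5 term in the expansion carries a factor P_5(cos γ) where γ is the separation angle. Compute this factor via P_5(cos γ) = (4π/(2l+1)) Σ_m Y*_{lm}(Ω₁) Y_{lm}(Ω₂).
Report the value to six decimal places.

Summing Y*_{l m}(θ₁,φ₁)·Y_{l m}(θ₂,φ₂) over m ∈ [−5, 5]; prefactor 4π/(2·5+1) = 1.142397:
  m=-5: (-0.261270-0.165778i) × (-0.412291-0.213151i) = +0.072384+0.124039i  (running Σ = +0.072384+0.124039i)
  m=-4: (-0.404242+0.071887i) × (+0.000109-0.001616i) = +0.000072+0.000661i  (running Σ = +0.072456+0.124700i)
  m=-3: (-0.057283+0.074822i) × (-0.325901+0.116028i) = +0.009987-0.031031i  (running Σ = +0.082443+0.093669i)
  m=-2: (-0.026993-0.305961i) × (-0.001277-0.001367i) = -0.000384+0.000428i  (running Σ = +0.082059+0.094097i)
  m=-1: (-0.136197-0.124710i) × (-0.127544+0.293784i) = +0.054009-0.024106i  (running Σ = +0.136068+0.069990i)
  m=0: (+0.268440-0.000000i) × (-0.001936+0.000000i) = -0.000520+0.000000i  (running Σ = +0.135548+0.069990i)
  m=1: (+0.136197-0.124710i) × (+0.127544+0.293784i) = +0.054009+0.024106i  (running Σ = +0.189557+0.094097i)
  m=2: (-0.026993+0.305961i) × (-0.001277+0.001367i) = -0.000384-0.000428i  (running Σ = +0.189174+0.093669i)
  m=3: (+0.057283+0.074822i) × (+0.325901+0.116028i) = +0.009987+0.031031i  (running Σ = +0.199161+0.124700i)
  m=4: (-0.404242-0.071887i) × (+0.000109+0.001616i) = +0.000072-0.000661i  (running Σ = +0.199233+0.124039i)
  m=5: (+0.261270-0.165778i) × (+0.412291-0.213151i) = +0.072384-0.124039i  (running Σ = +0.271616+0.000000i)
Total Σ_m = +0.271616+0.000000i. Multiply by 1.142397: +0.310294+0.000000i. P_5(cos γ) = 0.310294

0.310294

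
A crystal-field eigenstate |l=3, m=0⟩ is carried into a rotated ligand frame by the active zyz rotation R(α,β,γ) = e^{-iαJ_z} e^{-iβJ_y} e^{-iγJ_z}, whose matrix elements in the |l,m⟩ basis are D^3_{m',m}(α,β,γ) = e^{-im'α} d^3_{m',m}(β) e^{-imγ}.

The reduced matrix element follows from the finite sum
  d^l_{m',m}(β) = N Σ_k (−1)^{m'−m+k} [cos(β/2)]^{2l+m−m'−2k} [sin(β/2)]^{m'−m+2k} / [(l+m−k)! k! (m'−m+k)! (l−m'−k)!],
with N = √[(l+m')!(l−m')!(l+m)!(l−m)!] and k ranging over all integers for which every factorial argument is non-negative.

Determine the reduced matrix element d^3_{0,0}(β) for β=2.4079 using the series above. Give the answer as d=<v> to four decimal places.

d=0.0898

d^3_{0,0}(β=2.4079) via the finite sum:
Half-angle: c=0.358673, s=0.933463. N=√(6·6·6·6)=36.000000
k: max(0,(0)−(0))=0 … min(3+(0),3−(0))=3
  k=0: (−1)^0·36.0000/(36)·0.3587^6·0.9335^0 = +0.002129
  k=1: (−1)^1·36.0000/(4)·0.3587^4·0.9335^2 = -0.129788
  k=2: (−1)^2·36.0000/(4)·0.3587^2·0.9335^4 = +0.879082
  k=3: (−1)^3·36.0000/(36)·0.3587^0·0.9335^6 = -0.661581
d^3_{0,0}(2.4079) = +0.002129 -0.129788 +0.879082 -0.661581 = +0.089843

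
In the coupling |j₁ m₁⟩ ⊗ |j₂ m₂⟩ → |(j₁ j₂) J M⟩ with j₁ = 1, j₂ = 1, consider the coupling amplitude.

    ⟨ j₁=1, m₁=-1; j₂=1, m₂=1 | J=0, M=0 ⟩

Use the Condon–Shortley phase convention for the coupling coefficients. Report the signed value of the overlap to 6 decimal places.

+√(1/3) = +0.577350

triangle: 2!·0!·0!/3! = 2/6
(j±m)!: 0!·2!·2!·0!·0!·0! = 4
prefactor² = (2J+1)·Δ·N² = 4/3
  k=2: +1/(2!·0!·0!·0!·0!·0!) = 1/2
Σ = 1/2  ⇒  CG² = 4/3·(1/2)² = 1/3
CG = +√(1/3) = +0.577350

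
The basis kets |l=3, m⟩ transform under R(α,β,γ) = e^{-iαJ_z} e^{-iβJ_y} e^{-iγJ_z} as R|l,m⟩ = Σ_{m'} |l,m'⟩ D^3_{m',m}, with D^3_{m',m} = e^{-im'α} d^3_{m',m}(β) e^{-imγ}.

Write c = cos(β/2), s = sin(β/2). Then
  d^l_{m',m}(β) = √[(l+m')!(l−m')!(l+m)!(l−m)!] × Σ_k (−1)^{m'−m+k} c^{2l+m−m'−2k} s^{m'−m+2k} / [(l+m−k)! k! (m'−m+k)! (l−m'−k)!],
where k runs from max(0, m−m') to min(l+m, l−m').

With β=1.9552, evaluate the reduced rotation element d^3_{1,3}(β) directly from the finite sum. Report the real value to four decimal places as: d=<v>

d=0.2600

d^3_{1,3}(β=1.9552) via the finite sum:
With c≡cos(β/2)=0.559014 and s≡sin(β/2)=0.829158, N=[24·2·720·1]^{1/2}=185.903201
k∈{2} keeps every argument non-negative
  k=2: (−1)^0·185.9032/(48)·0.5590^4·0.8292^2 = +0.260023
d^3_{1,3}(1.9552) = +0.260023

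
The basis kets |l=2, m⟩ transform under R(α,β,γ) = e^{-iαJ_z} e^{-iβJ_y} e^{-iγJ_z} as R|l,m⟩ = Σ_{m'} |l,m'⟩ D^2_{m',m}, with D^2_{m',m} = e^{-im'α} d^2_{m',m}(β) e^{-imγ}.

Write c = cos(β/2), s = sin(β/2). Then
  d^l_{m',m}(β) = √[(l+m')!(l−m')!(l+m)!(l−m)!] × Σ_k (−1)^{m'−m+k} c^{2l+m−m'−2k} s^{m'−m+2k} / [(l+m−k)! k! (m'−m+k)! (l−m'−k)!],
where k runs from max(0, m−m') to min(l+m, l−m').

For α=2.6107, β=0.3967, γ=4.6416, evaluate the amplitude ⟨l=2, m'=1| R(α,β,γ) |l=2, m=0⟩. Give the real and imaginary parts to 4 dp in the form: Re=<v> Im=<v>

Split into d^2_{1,0}(β=0.3967) × two z-phases.
Half-angle: c=0.980393, s=0.197052. N=√(6·1·2·2)=4.898979
The bounds max(0,m−m')=0 and min(l+m,l−m')=1 give 2 terms
  k=0: (−1)^1·4.8990/(2)·0.9804^3·0.1971^1 = -0.454838
  k=1: (−1)^2·4.8990/(2)·0.9804^1·0.1971^3 = +0.018375
d^2_{1,0}(0.3967) = -0.454838 +0.018375 = -0.436464
Phases: e^{-i·(1)·2.6107}=-0.862355-0.506303i, e^{-i·(0)·4.6416}=+1.000000+0.000000i ⇒ D=+0.376387+0.220983i

Re=0.3764 Im=0.2210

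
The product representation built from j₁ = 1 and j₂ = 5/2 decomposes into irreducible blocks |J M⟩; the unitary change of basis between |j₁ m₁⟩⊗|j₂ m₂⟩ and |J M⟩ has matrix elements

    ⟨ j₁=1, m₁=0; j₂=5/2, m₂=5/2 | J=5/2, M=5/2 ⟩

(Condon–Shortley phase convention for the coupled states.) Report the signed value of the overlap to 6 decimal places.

−√(5/7) ≈ -0.845154

triangle: 1!·1!·4!/7! = 24/5040
(j±m)!: 1!·1!·5!·0!·5!·0! = 14400
prefactor² = (2J+1)·Δ·N² = 2880/7
  k=1: −1/(1!·0!·0!·4!·1!·0!) = -1/24
Σ = -1/24  ⇒  CG² = 2880/7·(-1/24)² = 5/7
CG = −√(5/7) = -0.845154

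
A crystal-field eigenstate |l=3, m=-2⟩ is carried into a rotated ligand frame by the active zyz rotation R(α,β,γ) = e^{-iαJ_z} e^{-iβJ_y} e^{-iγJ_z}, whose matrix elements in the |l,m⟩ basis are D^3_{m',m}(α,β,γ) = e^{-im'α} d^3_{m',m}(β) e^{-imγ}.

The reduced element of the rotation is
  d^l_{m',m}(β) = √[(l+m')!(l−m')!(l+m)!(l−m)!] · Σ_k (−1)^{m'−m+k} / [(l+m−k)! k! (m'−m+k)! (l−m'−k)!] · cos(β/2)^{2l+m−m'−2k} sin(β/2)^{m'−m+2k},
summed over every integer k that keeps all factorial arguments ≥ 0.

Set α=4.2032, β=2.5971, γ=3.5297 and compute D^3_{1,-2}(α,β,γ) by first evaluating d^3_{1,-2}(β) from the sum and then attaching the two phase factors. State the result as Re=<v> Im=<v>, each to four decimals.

First d^3_{1,-2}(β=2.5971), then the phase factors e^{-i(1)α} and e^{-i(-2)γ}:
c=cos(2.597100/2)=0.268896, s=sin(2.597100/2)=0.963169; N=√[24·2·1·120]=75.894664
k∈{0,1} keeps every argument non-negative
  k=0: (−1)^3·75.8947/(12)·0.2689^3·0.9632^3 = -0.109873
  k=1: (−1)^4·75.8947/(24)·0.2689^1·0.9632^5 = +0.704851
d^3_{1,-2}(2.5971) = -0.109873 +0.704851 = +0.594978
Phases: e^{-i·(1)·4.2032}=-0.487469+0.873140i, e^{-i·(-2)·3.5297}=+0.713571+0.700583i ⇒ D=-0.570912+0.167507i

Re=-0.5709 Im=0.1675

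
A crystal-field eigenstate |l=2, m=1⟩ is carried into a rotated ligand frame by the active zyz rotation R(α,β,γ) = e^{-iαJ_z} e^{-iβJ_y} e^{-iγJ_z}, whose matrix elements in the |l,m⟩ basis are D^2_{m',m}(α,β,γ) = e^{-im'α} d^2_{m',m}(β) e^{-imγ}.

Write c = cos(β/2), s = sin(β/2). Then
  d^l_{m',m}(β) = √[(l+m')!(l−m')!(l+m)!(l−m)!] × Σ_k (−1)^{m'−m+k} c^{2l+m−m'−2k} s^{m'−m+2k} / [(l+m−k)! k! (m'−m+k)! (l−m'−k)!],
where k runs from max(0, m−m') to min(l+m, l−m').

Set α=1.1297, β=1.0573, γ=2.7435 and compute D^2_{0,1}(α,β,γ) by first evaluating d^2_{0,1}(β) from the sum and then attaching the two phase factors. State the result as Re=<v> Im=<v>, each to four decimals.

Re=-0.4831 Im=-0.2031

First d^2_{0,1}(β=1.0573), then the phase factors e^{-i(0)α} and e^{-i(1)γ}:
c=cos(1.057300/2)=0.863489, s=sin(1.057300/2)=0.504368; N=√[2·2·6·1]=4.898979
Admissible k: 1..2 (factorial args all ≥0)
  k=1: (−1)^0·4.8990/(2)·0.8635^3·0.5044^1 = +0.795414
  k=2: (−1)^1·4.8990/(2)·0.8635^1·0.5044^3 = -0.271378
d^2_{0,1}(1.0573) = +0.795414 -0.271378 = +0.524036
Attach z-rotation phases: D = e^{-i(0)(1.1297)}·(+0.524036)·e^{-i(1)(2.7435)} = -0.483057-0.203148i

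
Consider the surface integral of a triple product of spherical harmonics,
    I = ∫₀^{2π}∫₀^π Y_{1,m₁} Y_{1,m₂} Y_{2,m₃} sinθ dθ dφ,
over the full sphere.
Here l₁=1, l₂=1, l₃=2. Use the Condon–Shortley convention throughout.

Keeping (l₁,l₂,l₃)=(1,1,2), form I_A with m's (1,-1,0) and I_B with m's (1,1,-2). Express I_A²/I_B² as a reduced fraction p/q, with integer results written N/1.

1/6

Shared (l₁,l₂,l₃)=(1,1,2): N and (l;000)² cancel in I_A²/I_B².
A: Δ = 0!·2!·2!/5! = 1/30; Racah Σ t=0..0: t=0:+1/4 = 1/4; ⇒ 3j(1 1 2; 1 -1 0)² = 1/30, sgn +1
B: Δ = 0!·2!·2!/5! = 1/30; Racah Σ t=0..0: t=0:+1/4 = 1/4; ⇒ 3j(1 1 2; 1 1 -2)² = 1/5, sgn +1
I_A²/I_B² = (1/30)/(1/5) = 1/6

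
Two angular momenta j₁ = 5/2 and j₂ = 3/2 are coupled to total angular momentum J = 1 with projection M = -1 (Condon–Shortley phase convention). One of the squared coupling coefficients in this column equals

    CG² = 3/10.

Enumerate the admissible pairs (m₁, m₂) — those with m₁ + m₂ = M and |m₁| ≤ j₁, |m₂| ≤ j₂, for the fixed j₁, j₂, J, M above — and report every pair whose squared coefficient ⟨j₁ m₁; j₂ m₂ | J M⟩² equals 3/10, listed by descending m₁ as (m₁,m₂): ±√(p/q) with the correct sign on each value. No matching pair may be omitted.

(-3/2,1/2): +√(3/10)

Admissible pairs with m₁+m₂ = M = -1: (-5/2,3/2), (-3/2,1/2), (-1/2,-1/2), (1/2,-3/2)
  (m₁,m₂)=(1/2,-3/2): CG² = 1/20, CG = +√(1/20)
  (m₁,m₂)=(-1/2,-1/2): CG² = 3/20, CG = −√(3/20)
  (m₁,m₂)=(-3/2,1/2): CG² = 3/10, CG = +√(3/10)   ← matches the target
  (m₁,m₂)=(-5/2,3/2): CG² = 1/2, CG = −√(1/2)
Pairs with CG² = 3/10: (-3/2,1/2): +√(3/10)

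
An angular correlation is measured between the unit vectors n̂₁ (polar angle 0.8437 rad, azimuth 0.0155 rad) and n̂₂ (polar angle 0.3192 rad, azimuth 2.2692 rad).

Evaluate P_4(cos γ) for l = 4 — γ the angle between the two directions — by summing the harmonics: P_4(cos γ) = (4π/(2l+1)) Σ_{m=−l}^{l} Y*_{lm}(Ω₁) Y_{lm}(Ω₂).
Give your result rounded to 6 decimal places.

Summing Y*_{l m}(θ₁,φ₁)·Y_{l m}(θ₂,φ₂) over m ∈ [−4, 4]; prefactor 4π/(2·4+1) = 1.396263:
  [-4]  conj(Y_{4,-4})(Ω₁) = 0.13761 + 0.00854j ; Y_{4,-4}(Ω₂) = -0.00403 - 0.00146j ; Δ = -0.00054 - 0.00024j
  [-3]  conj(Y_{4,-3})(Ω₁) = 0.34658 + 0.01613j ; Y_{4,-3}(Ω₂) = 0.03179 - 0.01839j ; Δ = 0.01131 - 0.00586j
  [-2]  conj(Y_{4,-2})(Ω₁) = 0.39058 + 0.01211j ; Y_{4,-2}(Ω₂) = -0.03029 + 0.17230j ; Δ = -0.01392 + 0.06693j
  [-1]  conj(Y_{4,-1})(Ω₁) = 0.02180 + 0.00034j ; Y_{4,-1}(Ω₂) = -0.30007 - 0.35741j ; Δ = -0.00642 - 0.00789j
  [+0]  conj(Y_{4,0})(Ω₁) = -0.36204 + 0.00000j ; Y_{4,0}(Ω₂) = 0.46550 + 0.00000j ; Δ = -0.16853 + 0.00000j
  [+1]  conj(Y_{4,1})(Ω₁) = -0.02180 + 0.00034j ; Y_{4,1}(Ω₂) = 0.30007 - 0.35741j ; Δ = -0.00642 + 0.00789j
  [+2]  conj(Y_{4,2})(Ω₁) = 0.39058 - 0.01211j ; Y_{4,2}(Ω₂) = -0.03029 - 0.17230j ; Δ = -0.01392 - 0.06693j
  [+3]  conj(Y_{4,3})(Ω₁) = -0.34658 + 0.01613j ; Y_{4,3}(Ω₂) = -0.03179 - 0.01839j ; Δ = 0.01131 + 0.00586j
  [+4]  conj(Y_{4,4})(Ω₁) = 0.13761 - 0.00854j ; Y_{4,4}(Ω₂) = -0.00403 + 0.00146j ; Δ = -0.00054 + 0.00024j
Total Σ_m = -0.18766 + 0.00000j. Multiply by 1.396263: -0.26203 + 0.00000j. P_4(cos γ) = -0.262025

-0.262025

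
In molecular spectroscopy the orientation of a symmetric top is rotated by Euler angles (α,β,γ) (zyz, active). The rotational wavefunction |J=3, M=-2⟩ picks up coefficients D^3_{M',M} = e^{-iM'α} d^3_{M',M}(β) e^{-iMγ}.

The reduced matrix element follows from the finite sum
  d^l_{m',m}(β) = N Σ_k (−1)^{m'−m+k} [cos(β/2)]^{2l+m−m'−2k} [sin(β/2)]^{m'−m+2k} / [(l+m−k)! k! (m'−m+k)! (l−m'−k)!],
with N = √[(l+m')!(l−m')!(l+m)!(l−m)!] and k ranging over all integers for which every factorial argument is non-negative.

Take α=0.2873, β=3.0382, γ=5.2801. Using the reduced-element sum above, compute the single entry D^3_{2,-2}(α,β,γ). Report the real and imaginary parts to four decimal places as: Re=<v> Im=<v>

Split into d^3_{2,-2}(β=3.0382) × two z-phases.
Half-angle: c=0.051673, s=0.998664. N=√(120·1·1·120)=120.000000
k: max(0,(-2)−(2))=0 … min(3+(-2),3−(2))=1
  k=0: (−1)^4·120.0000/(24)·0.0517^2·0.9987^4 = +0.013279
  k=1: (−1)^5·120.0000/(120)·0.0517^0·0.9987^6 = -0.992011
d^3_{2,-2}(3.0382) = +0.013279 -0.992011 = -0.978732
Attach z-rotation phases: D = e^{-i(2)(0.2873)}·(-0.978732)·e^{-i(-2)(5.2801)} = +0.828808+0.520570i

Re=0.8288 Im=0.5206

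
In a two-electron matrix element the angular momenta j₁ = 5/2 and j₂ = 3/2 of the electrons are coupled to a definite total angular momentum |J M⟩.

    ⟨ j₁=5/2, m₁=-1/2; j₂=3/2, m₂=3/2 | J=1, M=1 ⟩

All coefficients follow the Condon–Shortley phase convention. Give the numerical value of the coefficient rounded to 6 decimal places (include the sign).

√[3·3!2!0!/6! · 2!3!3!0!2!0!] = √(36/5)
  +(−1)^3/∏(3,0,0,0,2,0)! = -1/12  (running -1/12)
⟨..|..⟩ = √(36/5)·(-1/12) = -0.223607

−√(1/20) ≈ -0.223607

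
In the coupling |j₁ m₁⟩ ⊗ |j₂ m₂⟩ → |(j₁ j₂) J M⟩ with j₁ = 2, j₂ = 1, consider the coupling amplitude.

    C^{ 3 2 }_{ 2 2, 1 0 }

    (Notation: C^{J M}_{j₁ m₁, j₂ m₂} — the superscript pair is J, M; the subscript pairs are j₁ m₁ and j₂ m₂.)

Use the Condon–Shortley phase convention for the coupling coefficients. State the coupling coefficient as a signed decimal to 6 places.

j₁+j₂−J=0  J+j₁−j₂=4  J−j₁+j₂=2  j₁+j₂+J+1=7
(j₁±m₁, j₂±m₂, J±M) = (4,0,1,1,5,1)
P² = 192
sum k=0..0:
  [0] +1/24 = 1/24
S = 1/24
C² = P²·S² = 1/3 ; C = +0.577350

+√(1/3) = +0.577350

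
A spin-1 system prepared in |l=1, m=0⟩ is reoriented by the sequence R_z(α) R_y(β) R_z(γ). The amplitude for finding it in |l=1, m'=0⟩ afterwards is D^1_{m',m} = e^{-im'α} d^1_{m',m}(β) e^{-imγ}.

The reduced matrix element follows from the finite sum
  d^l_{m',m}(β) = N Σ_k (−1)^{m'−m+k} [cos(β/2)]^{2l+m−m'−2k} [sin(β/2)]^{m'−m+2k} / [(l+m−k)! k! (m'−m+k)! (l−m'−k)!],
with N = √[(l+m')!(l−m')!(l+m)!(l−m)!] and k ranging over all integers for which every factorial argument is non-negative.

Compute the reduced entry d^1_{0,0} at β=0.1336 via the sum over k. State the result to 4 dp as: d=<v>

d^1_{0,0}(β=0.1336) via the finite sum:
With c≡cos(β/2)=0.997770 and s≡sin(β/2)=0.066750, N=[1·1·1·1]^{1/2}=1.000000
k: max(0,(0)−(0))=0 … min(1+(0),1−(0))=1
  k=0: (−1)^0·1.0000/(1)·0.9978^2·0.0668^0 = +0.995544
  k=1: (−1)^1·1.0000/(1)·0.9978^0·0.0668^2 = -0.004456
d^1_{0,0}(0.1336) = +0.995544 -0.004456 = +0.991089

d=0.9911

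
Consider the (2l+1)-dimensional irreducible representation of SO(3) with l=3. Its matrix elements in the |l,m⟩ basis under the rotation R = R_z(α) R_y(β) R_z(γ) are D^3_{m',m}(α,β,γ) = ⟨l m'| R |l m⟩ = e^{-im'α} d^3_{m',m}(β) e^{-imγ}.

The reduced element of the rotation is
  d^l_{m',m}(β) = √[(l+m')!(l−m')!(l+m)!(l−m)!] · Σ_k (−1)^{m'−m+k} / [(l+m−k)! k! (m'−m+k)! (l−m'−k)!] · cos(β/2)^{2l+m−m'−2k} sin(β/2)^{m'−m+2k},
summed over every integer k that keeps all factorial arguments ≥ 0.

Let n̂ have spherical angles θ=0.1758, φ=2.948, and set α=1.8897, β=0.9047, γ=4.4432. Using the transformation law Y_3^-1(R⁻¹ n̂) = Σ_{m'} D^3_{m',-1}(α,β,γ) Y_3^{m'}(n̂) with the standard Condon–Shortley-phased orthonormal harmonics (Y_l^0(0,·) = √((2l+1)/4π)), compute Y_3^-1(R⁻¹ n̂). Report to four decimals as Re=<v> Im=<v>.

Need the full column D^3_{m',-1} for m'=−3..3 at α=1.8897, β=0.9047, γ=4.4432.
cos(β/2)=0.899422, sin(β/2)=0.437080
d^3_{-3,-1}: single k=2 term ⇒ +0.484198;  D = -0.374198-0.307284i
d^3_{-2,-1}: k∈[1..2] ⇒ +0.813542 -0.384242 = +0.429300;  D = -0.154688+0.400462i
d^3_{-1,-1}: k∈[0..2] ⇒ +0.529398 -1.000155 +0.177143 = -0.293614;  D = -0.293252-0.014591i
d^3_{0,-1}: k∈[0..2] ⇒ -0.891191 +0.631374 -0.049701 = -0.309517;  D = +0.082316+0.298370i
d^3_{1,-1}: k∈[0..2] ⇒ +0.750117 -0.236191 +0.006972 = +0.520898;  D = -0.433387+0.288981i
d^3_{2,-1}: k∈[0..1] ⇒ -0.384242 +0.045370 = -0.338872;  D = -0.266915-0.208784i
d^3_{3,-1}: single k=0 term ⇒ +0.114345;  D = +0.038660-0.107612i
Y_3^{m'}(θ=0.1758,φ=2.948) and Σ D·Y over m':
  (-0.3742-0.3073i)·(-0.0019-0.0012i)  (-0.1547+0.4005i)·(+0.0285+0.0116i)  (-0.2933-0.0146i)·(-0.2134-0.0418i)  (+0.0823+0.2984i)·(+0.6787+0.0000i)  (-0.4334+0.2890i)·(+0.2134-0.0418i)  (-0.2669-0.2088i)·(+0.0285-0.0116i)  (+0.0387-0.1076i)·(+0.0019-0.0012i)
Y_3^-1(R⁻¹ n̂) = +0.018606+0.305216i

Re=0.0186 Im=0.3052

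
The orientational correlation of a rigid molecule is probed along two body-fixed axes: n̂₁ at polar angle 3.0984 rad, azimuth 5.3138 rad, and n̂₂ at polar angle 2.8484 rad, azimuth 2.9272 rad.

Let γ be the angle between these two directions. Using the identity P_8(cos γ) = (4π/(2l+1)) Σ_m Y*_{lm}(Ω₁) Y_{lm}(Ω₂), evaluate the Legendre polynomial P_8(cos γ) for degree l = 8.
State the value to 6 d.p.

Addition theorem: P_8(cos γ) = (4π/17) Σ_m Y*_{lm}(Ω₁) Y_{lm}(Ω₂), m = −8…8:
  m=-8: Y*=0.00000 - 0.00000j  Y=-0.00000 + 0.00002j  product 0.00000 + 0.00000j
  m=-7: Y*=-0.00000 + 0.00000j  Y=0.00002 + 0.00033j  product -0.00000 - 0.00000j
  m=-6: Y*=0.00000 + 0.00000j  Y=0.00078 + 0.00268j  product -0.00000 + 0.00000j
  m=-5: Y*=-0.00000 - 0.00000j  Y=0.00807 + 0.01481j  product 0.00000 - 0.00000j
  m=-4: Y*=-0.00003 + 0.00003j  Y=0.04905 + 0.05670j  product -0.00000 - 0.00000j
  m=-3: Y*=0.00109 + 0.00026j  Y=0.19268 + 0.14441j  product 0.00017 + 0.00021j
  m=-2: Y*=-0.00685 - 0.01777j  Y=0.47072 + 0.21519j  product 0.00060 - 0.00984j
  m=-1: Y*=-0.11860 + 0.17283j  Y=0.57244 + 0.12464j  product -0.08943 + 0.08416j
  m=+0: Y*=1.12437 + 0.00000j  Y=-0.05294 + 0.00000j  product -0.05952 + 0.00000j
  m=+1: Y*=0.11860 + 0.17283j  Y=-0.57244 + 0.12464j  product -0.08943 - 0.08416j
  m=+2: Y*=-0.00685 + 0.01777j  Y=0.47072 - 0.21519j  product 0.00060 + 0.00984j
  m=+3: Y*=-0.00109 + 0.00026j  Y=-0.19268 + 0.14441j  product 0.00017 - 0.00021j
  m=+4: Y*=-0.00003 - 0.00003j  Y=0.04905 - 0.05670j  product -0.00000 + 0.00000j
  m=+5: Y*=0.00000 - 0.00000j  Y=-0.00807 + 0.01481j  product 0.00000 + 0.00000j
  m=+6: Y*=0.00000 - 0.00000j  Y=0.00078 - 0.00268j  product -0.00000 - 0.00000j
  m=+7: Y*=0.00000 + 0.00000j  Y=-0.00002 + 0.00033j  product -0.00000 + 0.00000j
  m=+8: Y*=0.00000 + 0.00000j  Y=-0.00000 - 0.00002j  product 0.00000 - 0.00000j
Total Σ_m = -0.23685 - 0.00000j. Multiply by 0.739198: -0.17508 - 0.00000j. P_8(cos γ) = -0.175082

-0.175082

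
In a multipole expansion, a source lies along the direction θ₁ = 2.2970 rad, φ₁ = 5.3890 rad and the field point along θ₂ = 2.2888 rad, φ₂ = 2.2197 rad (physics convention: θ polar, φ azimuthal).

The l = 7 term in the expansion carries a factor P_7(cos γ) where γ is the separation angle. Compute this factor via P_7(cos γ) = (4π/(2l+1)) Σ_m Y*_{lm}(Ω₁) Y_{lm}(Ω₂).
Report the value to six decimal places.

0.237650

Addition theorem: P_7(cos γ) = (4π/15) Σ_m Y*_{lm}(Ω₁) Y_{lm}(Ω₂), m = −7…7:
  m=-7: (0.06531 + 0.00156j) × (-0.06772 - 0.01163j) = -0.00440 - 0.00087j  (running Σ = -0.00440 - 0.00087j)
  m=-6: (-0.13185 - 0.17246j) × (-0.16405 + 0.15339j) = 0.04808 + 0.00807j  (running Σ = 0.04368 + 0.00720j)
  m=-5: (-0.09703 + 0.39401j) × (0.04226 + 0.40912j) = -0.16530 - 0.02305j  (running Σ = -0.12162 - 0.01584j)
  m=-4: (0.37736 - 0.17542j) × (0.34864 + 0.21183j) = 0.16872 + 0.01878j  (running Σ = 0.04710 + 0.00293j)
  m=-3: (-0.07054 - 0.03486j) × (0.05371 - 0.02120j) = -0.00453 - 0.00038j  (running Σ = 0.04257 + 0.00255j)
  m=-2: (-0.07147 - 0.32327j) × (-0.09164 + 0.32730j) = 0.11236 + 0.00623j  (running Σ = 0.15493 + 0.00879j)
  m=-1: (-0.14762 + 0.18382j) × (0.13124 + 0.17304j) = -0.05118 - 0.00142j  (running Σ = 0.10374 + 0.00737j)
  m=0: (-0.26915 + 0.00000j) × (-0.28305 + 0.00000j) = 0.07619 + 0.00000j  (running Σ = 0.17993 + 0.00737j)
  m=1: (0.14762 + 0.18382j) × (-0.13124 + 0.17304j) = -0.05118 + 0.00142j  (running Σ = 0.12875 + 0.00879j)
  m=2: (-0.07147 + 0.32327j) × (-0.09164 - 0.32730j) = 0.11236 - 0.00623j  (running Σ = 0.24110 + 0.00255j)
  m=3: (0.07054 - 0.03486j) × (-0.05371 - 0.02120j) = -0.00453 + 0.00038j  (running Σ = 0.23657 + 0.00293j)
  m=4: (0.37736 + 0.17542j) × (0.34864 - 0.21183j) = 0.16872 - 0.01878j  (running Σ = 0.40529 - 0.01584j)
  m=5: (0.09703 + 0.39401j) × (-0.04226 + 0.40912j) = -0.16530 + 0.02305j  (running Σ = 0.23999 + 0.00720j)
  m=6: (-0.13185 + 0.17246j) × (-0.16405 - 0.15339j) = 0.04808 - 0.00807j  (running Σ = 0.28808 - 0.00087j)
  m=7: (-0.06531 + 0.00156j) × (0.06772 - 0.01163j) = -0.00440 + 0.00087j  (running Σ = 0.28367 + 0.00000j)
Σ over m = 0.28367 + 0.00000j; ×(4π/15) → 0.23765 + 0.00000j. Real part: 0.237650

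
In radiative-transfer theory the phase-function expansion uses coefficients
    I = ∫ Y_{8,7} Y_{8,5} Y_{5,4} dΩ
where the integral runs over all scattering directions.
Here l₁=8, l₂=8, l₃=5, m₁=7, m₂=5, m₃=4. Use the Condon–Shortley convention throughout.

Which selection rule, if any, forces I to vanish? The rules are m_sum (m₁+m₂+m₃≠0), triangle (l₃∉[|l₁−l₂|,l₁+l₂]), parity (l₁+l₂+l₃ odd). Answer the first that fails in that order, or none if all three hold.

m_sum

azimuthal sum: 7 + 5 + 4 = 16  ✗
0 ≤ 5 ≤ 16 (triangle on l)
L = 8 + 8 + 5 = 21 (odd)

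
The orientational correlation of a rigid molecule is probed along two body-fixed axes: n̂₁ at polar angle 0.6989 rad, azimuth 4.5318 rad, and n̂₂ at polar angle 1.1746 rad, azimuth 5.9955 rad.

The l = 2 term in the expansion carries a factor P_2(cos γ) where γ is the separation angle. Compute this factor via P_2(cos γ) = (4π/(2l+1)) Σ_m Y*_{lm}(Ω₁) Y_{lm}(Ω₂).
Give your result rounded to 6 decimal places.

-0.306808

Addition theorem: P_2(cos γ) = (4π/5) Σ_m Y*_{lm}(Ω₁) Y_{lm}(Ω₂), m = −2…2:
  term(m=-2) = -0.05136 - 0.01117j   from Y*(Ω₁)=-0.14958 + 0.05650j, Y(Ω₂)=0.27582 + 0.17889j
  term(m=-1) = 0.01119 - 0.10406j   from Y*(Ω₁)=-0.06834 - 0.37432j, Y(Ω₂)=0.26374 + 0.07804j
  term(m=+0) = -0.04172 + 0.00000j   from Y*(Ω₁)=0.23913 + 0.00000j, Y(Ω₂)=-0.17448 + 0.00000j
  term(m=+1) = 0.01119 + 0.10406j   from Y*(Ω₁)=0.06834 - 0.37432j, Y(Ω₂)=-0.26374 + 0.07804j
  term(m=+2) = -0.05136 + 0.01117j   from Y*(Ω₁)=-0.14958 - 0.05650j, Y(Ω₂)=0.27582 - 0.17889j
Σ over m = -0.12208 + 0.00000j; ×(4π/5) → -0.30681 + 0.00000j. Real part: -0.306808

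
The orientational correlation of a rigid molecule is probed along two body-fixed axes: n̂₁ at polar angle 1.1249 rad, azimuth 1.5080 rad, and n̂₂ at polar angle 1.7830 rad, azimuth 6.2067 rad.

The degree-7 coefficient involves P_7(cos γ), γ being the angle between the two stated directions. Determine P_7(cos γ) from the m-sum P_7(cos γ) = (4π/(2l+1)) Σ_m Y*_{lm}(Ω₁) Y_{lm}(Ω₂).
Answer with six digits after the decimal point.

0.204146

Addition theorem: P_7(cos γ) = (4π/15) Σ_m Y*_{lm}(Ω₁) Y_{lm}(Ω₂), m = −7…7:
  [-7]  conj(Y_{7,-7})(Ω₁) = -0.103553-0.220203i ; Y_{7,-7}(Ω₂) = +0.366918+0.217652i ; Δ = +0.009932-0.103335i
  [-6]  conj(Y_{7,-6})(Ω₁) = -0.404685+0.160126i ; Y_{7,-6}(Ω₂) = -0.308325-0.152342i ; Δ = +0.149169+0.012279i
  [-5]  conj(Y_{7,-5})(Ω₁) = +0.096059+0.295819i ; Y_{7,-5}(Ω₂) = -0.128660-0.051751i ; Δ = +0.002950-0.043031i
  [-4]  conj(Y_{7,-4})(Ω₁) = -0.118244+0.030342i ; Y_{7,-4}(Ω₂) = +0.326178+0.103026i ; Δ = -0.041695-0.002285i
  [-3]  conj(Y_{7,-3})(Ω₁) = +0.065867+0.345485i ; Y_{7,-3}(Ω₂) = +0.035600+0.008315i ; Δ = -0.000528+0.012847i
  [-2]  conj(Y_{7,-2})(Ω₁) = +0.027915-0.003524i ; Y_{7,-2}(Ω₂) = -0.323741-0.049913i ; Δ = -0.009213-0.000252i
  [-1]  conj(Y_{7,-1})(Ω₁) = +0.020779+0.330458i ; Y_{7,-1}(Ω₂) = +0.003228+0.000247i ; Δ = -0.000015+0.001072i
  [+0]  conj(Y_{7,0})(Ω₁) = +0.069929-0.000000i ; Y_{7,0}(Ω₂) = +0.321477+0.000000i ; Δ = +0.022481+0.000000i
  [+1]  conj(Y_{7,1})(Ω₁) = -0.020779+0.330458i ; Y_{7,1}(Ω₂) = -0.003228+0.000247i ; Δ = -0.000015-0.001072i
  [+2]  conj(Y_{7,2})(Ω₁) = +0.027915+0.003524i ; Y_{7,2}(Ω₂) = -0.323741+0.049913i ; Δ = -0.009213+0.000252i
  [+3]  conj(Y_{7,3})(Ω₁) = -0.065867+0.345485i ; Y_{7,3}(Ω₂) = -0.035600+0.008315i ; Δ = -0.000528-0.012847i
  [+4]  conj(Y_{7,4})(Ω₁) = -0.118244-0.030342i ; Y_{7,4}(Ω₂) = +0.326178-0.103026i ; Δ = -0.041695+0.002285i
  [+5]  conj(Y_{7,5})(Ω₁) = -0.096059+0.295819i ; Y_{7,5}(Ω₂) = +0.128660-0.051751i ; Δ = +0.002950+0.043031i
  [+6]  conj(Y_{7,6})(Ω₁) = -0.404685-0.160126i ; Y_{7,6}(Ω₂) = -0.308325+0.152342i ; Δ = +0.149169-0.012279i
  [+7]  conj(Y_{7,7})(Ω₁) = +0.103553-0.220203i ; Y_{7,7}(Ω₂) = -0.366918+0.217652i ; Δ = +0.009932+0.103335i
Accumulated sum +0.243682-0.000000i; after 4π/(2l+1) scaling, +0.204146-0.000000i ⇒ P_7 = 0.204146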